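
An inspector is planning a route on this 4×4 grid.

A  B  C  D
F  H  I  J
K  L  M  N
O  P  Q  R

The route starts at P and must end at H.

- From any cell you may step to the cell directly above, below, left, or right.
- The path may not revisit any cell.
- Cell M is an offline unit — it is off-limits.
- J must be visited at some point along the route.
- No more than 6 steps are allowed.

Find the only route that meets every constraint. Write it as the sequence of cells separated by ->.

Any route must reach J and still end at H within 6 moves, so the order of the required stops is forced.
Route from P: right 2 to R, up 2 to J, left 2 to H — 6 moves in all.
Check: all required cells visited; 6 ≤ 6 moves.

P -> Q -> R -> N -> J -> I -> H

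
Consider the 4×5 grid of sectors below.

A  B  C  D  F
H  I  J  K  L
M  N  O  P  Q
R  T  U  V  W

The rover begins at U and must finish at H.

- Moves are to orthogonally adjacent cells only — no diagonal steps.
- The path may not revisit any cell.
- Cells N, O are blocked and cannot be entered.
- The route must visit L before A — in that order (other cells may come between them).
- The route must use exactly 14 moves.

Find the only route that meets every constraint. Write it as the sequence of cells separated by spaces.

U V W Q P K L F D C J I B A H

The waypoints must appear in the order L, A, with no cell reused.
Route from U: 2× right (reaching W), up to Q, left to P, up to K, right to L, up to F, 2× left (reaching C), down to J, left to I, up to B, left to A, down to H — 14 moves in all.
Check: order respected (L at step 6, A at step 13); 14 moves as required.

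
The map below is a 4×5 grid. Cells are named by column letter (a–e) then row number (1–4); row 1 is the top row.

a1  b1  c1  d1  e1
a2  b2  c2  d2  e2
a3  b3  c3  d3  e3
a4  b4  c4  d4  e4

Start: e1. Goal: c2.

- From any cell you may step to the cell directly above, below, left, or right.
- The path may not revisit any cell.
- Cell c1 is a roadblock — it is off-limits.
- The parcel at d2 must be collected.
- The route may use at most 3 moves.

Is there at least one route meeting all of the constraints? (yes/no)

One route that works: e1 → e2 → d2 → c2.

yes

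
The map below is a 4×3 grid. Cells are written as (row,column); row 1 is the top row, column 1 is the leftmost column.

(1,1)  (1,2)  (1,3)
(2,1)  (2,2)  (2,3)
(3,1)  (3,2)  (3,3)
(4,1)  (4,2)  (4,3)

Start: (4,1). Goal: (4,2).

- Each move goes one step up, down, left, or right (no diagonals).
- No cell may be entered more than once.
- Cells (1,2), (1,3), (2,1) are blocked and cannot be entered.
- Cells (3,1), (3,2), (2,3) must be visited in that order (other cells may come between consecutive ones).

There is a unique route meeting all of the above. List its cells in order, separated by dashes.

(4,1) - (3,1) - (3,2) - (2,2) - (2,3) - (3,3) - (4,3) - (4,2)

The waypoints must appear in the order (3,1), (3,2), (2,3), with no cell reused.
Route from (4,1): up to (3,1), right to (3,2), up to (2,2), right to (2,3), 2× down (reaching (4,3)), left to (4,2) — 7 moves in all.
Check: order respected ((3,1) at step 1, (3,2) at step 2, (2,3) at step 4).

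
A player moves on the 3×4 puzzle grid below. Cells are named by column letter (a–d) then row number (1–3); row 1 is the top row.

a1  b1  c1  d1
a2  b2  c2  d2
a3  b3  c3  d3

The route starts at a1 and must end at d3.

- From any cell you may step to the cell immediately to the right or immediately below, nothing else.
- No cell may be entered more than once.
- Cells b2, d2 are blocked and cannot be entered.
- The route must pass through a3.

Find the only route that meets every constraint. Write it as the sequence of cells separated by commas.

a1, a2, a3, b3, c3, d3

Moves only go right or down, so the column and row indices never decrease.
Route from a1: down 2 to a3, right 3 to d3 — 5 moves in all.
Check: all required cells visited.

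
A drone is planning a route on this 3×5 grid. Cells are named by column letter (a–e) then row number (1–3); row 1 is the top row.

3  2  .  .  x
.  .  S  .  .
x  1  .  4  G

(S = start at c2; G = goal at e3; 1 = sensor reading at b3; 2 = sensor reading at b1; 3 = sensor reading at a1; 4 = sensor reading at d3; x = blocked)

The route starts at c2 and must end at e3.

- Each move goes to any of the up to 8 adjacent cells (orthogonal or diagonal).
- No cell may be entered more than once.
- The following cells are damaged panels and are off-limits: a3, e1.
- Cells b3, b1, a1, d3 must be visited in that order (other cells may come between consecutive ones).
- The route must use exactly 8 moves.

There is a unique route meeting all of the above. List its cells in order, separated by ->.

The waypoints must appear in the order b3, b1, a1, d3, with no cell reused.
Route from c2: down-left 1 to b3, up-left 1 to a2, up-right 1 to b1, left 1 to a1, down-right 2 to c3, right 2 to e3 — 8 moves in all.
Check: order respected (1 at step 1, 2 at step 3, 3 at step 4, 4 at step 7); 8 moves as required.

c2 -> b3 -> a2 -> b1 -> a1 -> b2 -> c3 -> d3 -> e3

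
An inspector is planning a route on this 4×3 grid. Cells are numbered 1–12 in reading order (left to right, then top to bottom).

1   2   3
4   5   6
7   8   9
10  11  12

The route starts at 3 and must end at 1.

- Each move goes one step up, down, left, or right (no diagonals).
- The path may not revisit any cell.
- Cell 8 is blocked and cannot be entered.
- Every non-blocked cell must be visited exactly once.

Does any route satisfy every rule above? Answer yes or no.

One route that works: 3 → 6 → 9 → 12 → 11 → 10 → 7 → 4 → 5 → 2 → 1.

yes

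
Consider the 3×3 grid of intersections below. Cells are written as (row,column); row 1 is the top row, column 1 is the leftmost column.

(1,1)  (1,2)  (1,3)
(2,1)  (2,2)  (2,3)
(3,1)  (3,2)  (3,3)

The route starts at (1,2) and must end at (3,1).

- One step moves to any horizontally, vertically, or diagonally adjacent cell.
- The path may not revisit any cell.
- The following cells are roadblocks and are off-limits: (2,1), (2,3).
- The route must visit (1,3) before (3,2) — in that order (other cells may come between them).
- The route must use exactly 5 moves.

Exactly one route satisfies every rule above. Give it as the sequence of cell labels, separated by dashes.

The waypoints must appear in the order (1,3), (3,2), with no cell reused.
Route from (1,2): right 1 to (1,3), down-left 1 to (2,2), down-right 1 to (3,3), left 2 to (3,1) — 5 moves in all.
Check: order respected ((1,3) at step 1, (3,2) at step 4); 5 moves as required.

(1,2) - (1,3) - (2,2) - (3,3) - (3,2) - (3,1)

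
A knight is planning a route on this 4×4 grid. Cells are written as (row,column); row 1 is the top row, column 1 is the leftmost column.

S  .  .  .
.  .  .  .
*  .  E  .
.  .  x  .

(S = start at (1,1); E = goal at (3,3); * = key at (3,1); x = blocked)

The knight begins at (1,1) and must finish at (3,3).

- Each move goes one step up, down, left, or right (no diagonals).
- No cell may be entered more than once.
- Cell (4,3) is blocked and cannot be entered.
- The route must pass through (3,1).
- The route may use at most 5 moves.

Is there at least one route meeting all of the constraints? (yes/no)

One route that works: (1,1) → (2,1) → (3,1) → (3,2) → (3,3).

yes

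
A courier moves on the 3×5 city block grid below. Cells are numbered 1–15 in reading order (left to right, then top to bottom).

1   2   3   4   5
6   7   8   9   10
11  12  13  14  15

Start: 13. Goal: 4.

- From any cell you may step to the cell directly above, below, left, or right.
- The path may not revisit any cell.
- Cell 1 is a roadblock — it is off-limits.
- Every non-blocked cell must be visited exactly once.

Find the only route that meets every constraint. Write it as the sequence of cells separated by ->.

13 -> 12 -> 11 -> 6 -> 7 -> 2 -> 3 -> 8 -> 9 -> 14 -> 15 -> 10 -> 5 -> 4

Need to visit all 14 open cells exactly once, starting at 13 and ending at 4.
Cell 15 has only two open neighbours (10 and 14), so the path must pass straight through it: one of those is the cell it's entered from and the other is where it exits.
Route from 13: left 2 to 11, up 1 to 6, right 1 to 7, up 1 to 2, right 1 to 3, down 1 to 8, right 1 to 9, down 1 to 14, right 1 to 15, up 2 to 5, left 1 to 4 — 13 moves in all.
Check: all 14 open cells covered.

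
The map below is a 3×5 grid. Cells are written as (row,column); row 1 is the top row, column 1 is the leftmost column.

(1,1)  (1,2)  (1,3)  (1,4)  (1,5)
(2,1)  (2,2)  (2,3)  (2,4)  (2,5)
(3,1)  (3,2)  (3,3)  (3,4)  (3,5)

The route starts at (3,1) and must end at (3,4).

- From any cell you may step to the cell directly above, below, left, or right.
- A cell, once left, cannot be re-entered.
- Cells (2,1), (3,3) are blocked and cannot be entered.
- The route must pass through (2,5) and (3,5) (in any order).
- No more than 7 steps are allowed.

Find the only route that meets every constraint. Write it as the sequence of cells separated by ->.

(3,1) -> (3,2) -> (2,2) -> (2,3) -> (2,4) -> (2,5) -> (3,5) -> (3,4)

Any route must reach (2,5) and (3,5) and still end at (3,4) within 7 moves, so the order of the required stops is forced.
Route from (3,1): right 1 to (3,2), up 1 to (2,2), right 3 to (2,5), down 1 to (3,5), left 1 to (3,4) — 7 moves in all.
Check: all required cells visited; 7 ≤ 7 moves.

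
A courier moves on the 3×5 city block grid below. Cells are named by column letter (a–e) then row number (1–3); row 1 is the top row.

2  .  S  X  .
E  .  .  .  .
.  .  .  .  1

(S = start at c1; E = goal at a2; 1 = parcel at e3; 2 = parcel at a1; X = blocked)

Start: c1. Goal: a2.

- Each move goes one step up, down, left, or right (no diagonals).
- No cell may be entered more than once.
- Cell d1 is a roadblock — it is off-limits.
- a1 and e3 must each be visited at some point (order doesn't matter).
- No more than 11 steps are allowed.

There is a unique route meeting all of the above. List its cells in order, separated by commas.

c1, c2, d2, e2, e3, d3, c3, b3, b2, b1, a1, a2

The budget equals the shortest possible length, so every move has to be on a shortest route through the required cells.
Route from c1: down to c2, 2× right (reaching e2), down to e3, 3× left (reaching b3), 2× up (reaching b1), left to a1, down to a2 — 11 moves in all.
Check: all required cells visited; 11 ≤ 11 moves.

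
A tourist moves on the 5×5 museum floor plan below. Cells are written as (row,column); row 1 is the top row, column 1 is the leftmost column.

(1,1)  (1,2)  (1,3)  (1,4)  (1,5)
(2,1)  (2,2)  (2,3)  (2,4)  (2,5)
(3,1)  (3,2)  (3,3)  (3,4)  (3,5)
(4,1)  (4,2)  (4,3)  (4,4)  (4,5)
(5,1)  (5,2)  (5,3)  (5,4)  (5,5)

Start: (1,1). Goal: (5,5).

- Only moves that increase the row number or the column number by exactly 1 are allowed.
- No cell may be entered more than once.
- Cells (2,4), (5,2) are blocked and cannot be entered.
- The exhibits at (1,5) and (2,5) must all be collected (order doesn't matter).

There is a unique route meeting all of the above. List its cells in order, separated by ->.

(1,1) -> (1,2) -> (1,3) -> (1,4) -> (1,5) -> (2,5) -> (3,5) -> (4,5) -> (5,5)

Moves only go right or down, so the column and row indices never decrease.
Route from (1,1): right 4 to (1,5), down 4 to (5,5) — 8 moves in all.
Check: all required cells visited.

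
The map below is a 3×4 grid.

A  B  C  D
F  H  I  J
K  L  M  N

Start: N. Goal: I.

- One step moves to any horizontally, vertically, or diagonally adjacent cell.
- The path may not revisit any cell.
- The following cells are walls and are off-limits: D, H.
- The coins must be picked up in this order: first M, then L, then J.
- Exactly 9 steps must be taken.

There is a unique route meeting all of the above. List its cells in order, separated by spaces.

N M L K F A B C J I

The waypoints must appear in the order M, L, J, with no cell reused.
Route from N: 3× left (reaching K), 2× up (reaching A), 2× right (reaching C), down-right to J, left to I — 9 moves in all.
Check: order respected (M at step 1, L at step 2, J at step 8); 9 moves as required.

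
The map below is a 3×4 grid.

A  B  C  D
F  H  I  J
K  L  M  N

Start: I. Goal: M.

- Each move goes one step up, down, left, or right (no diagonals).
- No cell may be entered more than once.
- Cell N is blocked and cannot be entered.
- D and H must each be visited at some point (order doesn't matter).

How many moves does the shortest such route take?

Any route passes through D and H in some order between I and M. Summing Manhattan distances along each leg and taking the cheapest ordering (I → D → H → M) gives a lower bound of 2 + 3 + 2 = 7 moves.
A route of 7 moves achieves this: I → J → D → C → B → H → L → M.
Since 7 matches the lower bound, it is optimal.

7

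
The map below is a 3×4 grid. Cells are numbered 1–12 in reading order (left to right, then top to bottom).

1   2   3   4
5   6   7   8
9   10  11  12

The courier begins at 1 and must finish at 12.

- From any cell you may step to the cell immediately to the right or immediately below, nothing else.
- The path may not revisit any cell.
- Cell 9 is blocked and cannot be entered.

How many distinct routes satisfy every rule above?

A right/down-only route from 1 to 12 makes exactly 2 down-moves and 3 right-moves in some order.
With no other constraints that would be C(5,2) = 10 routes.
Subtract routes through each blocked cell (inclusion–exclusion for overlaps): − through 9: 1 → 9.
That gives 9 routes.

9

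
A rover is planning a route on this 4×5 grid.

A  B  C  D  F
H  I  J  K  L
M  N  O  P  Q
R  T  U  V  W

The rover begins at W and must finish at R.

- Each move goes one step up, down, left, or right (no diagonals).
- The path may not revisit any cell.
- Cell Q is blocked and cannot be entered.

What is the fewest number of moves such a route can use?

4

The Manhattan distance from W to R is |4−4| + |5−1| = 4, so at least 4 moves are needed.
A route of 4 moves achieves this: W → V → U → T → R.
Since 4 matches the lower bound, it is optimal.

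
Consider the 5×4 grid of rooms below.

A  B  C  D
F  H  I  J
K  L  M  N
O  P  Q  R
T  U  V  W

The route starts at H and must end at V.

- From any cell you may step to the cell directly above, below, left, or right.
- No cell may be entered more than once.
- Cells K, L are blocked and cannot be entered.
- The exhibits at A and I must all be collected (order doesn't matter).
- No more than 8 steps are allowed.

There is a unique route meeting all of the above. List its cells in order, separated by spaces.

The 8-move cap with required stops at A, I leaves no slack for detours.
Route from H: left 1 to F, up 1 to A, right 2 to C, down 4 to V — 8 moves in all.
Check: all required cells visited; 8 ≤ 8 moves.

H F A B C I M Q V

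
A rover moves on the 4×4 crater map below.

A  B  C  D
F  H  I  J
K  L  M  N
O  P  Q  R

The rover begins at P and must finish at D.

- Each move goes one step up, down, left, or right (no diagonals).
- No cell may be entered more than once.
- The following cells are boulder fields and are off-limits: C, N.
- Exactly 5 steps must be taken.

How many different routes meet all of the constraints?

3

Need simple routes of exactly 5 moves from P to D (Manhattan distance 5, so 0 moves are spent on a detour and 0 undoing it).
Enumerating: P L H I J D | P L M I J D | P Q M I J D.
That gives 3 routes.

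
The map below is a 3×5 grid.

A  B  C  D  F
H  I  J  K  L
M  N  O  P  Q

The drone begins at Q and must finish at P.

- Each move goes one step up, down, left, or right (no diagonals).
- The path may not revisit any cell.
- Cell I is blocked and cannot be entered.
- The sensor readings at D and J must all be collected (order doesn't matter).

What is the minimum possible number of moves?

Any route passes through D and J in some order between Q and P. Summing Manhattan distances along each leg and taking the cheapest ordering (Q → J → D → P) gives a lower bound of 3 + 2 + 2 = 7 moves.
A route of 7 moves achieves this: Q → L → F → D → K → J → O → P.
Since 7 matches the lower bound, it is optimal.

7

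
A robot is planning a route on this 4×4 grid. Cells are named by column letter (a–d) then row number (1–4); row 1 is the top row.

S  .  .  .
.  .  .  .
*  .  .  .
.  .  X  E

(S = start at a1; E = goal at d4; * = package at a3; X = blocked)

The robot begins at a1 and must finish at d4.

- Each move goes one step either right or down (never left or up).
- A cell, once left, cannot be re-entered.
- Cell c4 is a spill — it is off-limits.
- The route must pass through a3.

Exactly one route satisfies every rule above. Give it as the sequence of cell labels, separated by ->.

Moves only go right or down, so the column and row indices never decrease.
Route from a1: down 2 to a3, right 3 to d3, down 1 to d4 — 6 moves in all.
Check: all required cells visited.

a1 -> a2 -> a3 -> b3 -> c3 -> d3 -> d4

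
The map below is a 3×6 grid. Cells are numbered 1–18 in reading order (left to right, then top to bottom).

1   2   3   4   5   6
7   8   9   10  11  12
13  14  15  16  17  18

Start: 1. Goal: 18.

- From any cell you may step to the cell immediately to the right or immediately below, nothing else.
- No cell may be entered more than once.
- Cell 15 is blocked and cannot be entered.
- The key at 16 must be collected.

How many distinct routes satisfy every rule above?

4

A right/down-only route from 1 to 18 makes exactly 2 down-moves and 5 right-moves in some order.
With no other constraints that would be C(7,2) = 21 routes.
Split at 16 and multiply the segment counts (each segment already excludes blocked cells): 1→16: 4; 16→18: 1; product = 4.
That gives 4 routes.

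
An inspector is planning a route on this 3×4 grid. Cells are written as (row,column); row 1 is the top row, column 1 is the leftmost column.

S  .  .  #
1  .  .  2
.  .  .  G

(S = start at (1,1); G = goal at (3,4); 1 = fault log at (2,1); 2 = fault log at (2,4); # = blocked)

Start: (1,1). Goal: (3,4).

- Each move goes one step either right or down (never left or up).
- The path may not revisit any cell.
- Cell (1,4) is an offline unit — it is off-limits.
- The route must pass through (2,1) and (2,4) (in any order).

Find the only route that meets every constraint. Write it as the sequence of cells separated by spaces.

Moves only go right or down, so the column and row indices never decrease.
Route from (1,1): down to (2,1), 3× right (reaching (2,4)), down to (3,4) — 5 moves in all.
Check: all required cells visited.

(1,1) (2,1) (2,2) (2,3) (2,4) (3,4)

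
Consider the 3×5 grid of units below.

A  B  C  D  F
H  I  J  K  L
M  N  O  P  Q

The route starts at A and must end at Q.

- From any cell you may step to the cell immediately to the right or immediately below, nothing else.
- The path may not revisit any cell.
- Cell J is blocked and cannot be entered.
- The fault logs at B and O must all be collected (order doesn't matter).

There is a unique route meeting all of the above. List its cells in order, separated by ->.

Moves only go right or down, so the column and row indices never decrease.
Route from A: right to B, 2× down (reaching N), 3× right (reaching Q) — 6 moves in all.
Check: all required cells visited.

A -> B -> I -> N -> O -> P -> Q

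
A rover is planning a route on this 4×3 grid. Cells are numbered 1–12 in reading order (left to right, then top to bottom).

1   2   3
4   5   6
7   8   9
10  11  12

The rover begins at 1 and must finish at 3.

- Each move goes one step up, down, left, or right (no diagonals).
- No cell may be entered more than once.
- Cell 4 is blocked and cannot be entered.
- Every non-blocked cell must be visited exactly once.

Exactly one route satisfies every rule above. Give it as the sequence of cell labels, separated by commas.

Need to visit all 11 open cells exactly once, starting at 1 and ending at 3.
Cell 12 has only two open neighbours (9 and 11), so the path must pass straight through it: one of those is the cell it's entered from and the other is where it exits.
Route from 1: right 1 to 2, down 2 to 8, left 1 to 7, down 1 to 10, right 2 to 12, up 3 to 3 — 10 moves in all.
Check: all 11 open cells covered.

1, 2, 5, 8, 7, 10, 11, 12, 9, 6, 3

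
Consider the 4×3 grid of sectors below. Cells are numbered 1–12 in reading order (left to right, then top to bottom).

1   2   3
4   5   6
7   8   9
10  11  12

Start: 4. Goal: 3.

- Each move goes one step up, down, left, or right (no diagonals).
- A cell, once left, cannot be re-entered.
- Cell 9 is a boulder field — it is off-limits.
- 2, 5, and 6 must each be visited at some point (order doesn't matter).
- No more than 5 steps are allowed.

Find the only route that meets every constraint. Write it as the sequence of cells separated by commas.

Any route must reach 2, 5, and 6 and still end at 3 within 5 moves, so the order of the required stops is forced.
Route from 4: up to 1, right to 2, down to 5, right to 6, up to 3 — 5 moves in all.
Check: all required cells visited; 5 ≤ 5 moves.

4, 1, 2, 5, 6, 3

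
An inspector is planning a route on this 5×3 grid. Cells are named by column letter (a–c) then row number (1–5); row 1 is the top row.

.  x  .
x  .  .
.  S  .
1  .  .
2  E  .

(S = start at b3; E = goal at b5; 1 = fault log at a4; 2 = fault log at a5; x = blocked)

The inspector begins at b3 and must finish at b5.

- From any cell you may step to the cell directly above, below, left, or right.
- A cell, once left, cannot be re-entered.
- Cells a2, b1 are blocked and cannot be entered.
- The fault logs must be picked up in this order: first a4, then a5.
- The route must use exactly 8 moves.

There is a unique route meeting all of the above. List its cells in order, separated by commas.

b3, b2, c2, c3, c4, b4, a4, a5, b5

The waypoints must appear in the order a4, a5, with no cell reused.
Route from b3: up to b2, right to c2, 2× down (reaching c4), 2× left (reaching a4), down to a5, right to b5 — 8 moves in all.
Check: order respected (1 at step 6, 2 at step 7); 8 moves as required.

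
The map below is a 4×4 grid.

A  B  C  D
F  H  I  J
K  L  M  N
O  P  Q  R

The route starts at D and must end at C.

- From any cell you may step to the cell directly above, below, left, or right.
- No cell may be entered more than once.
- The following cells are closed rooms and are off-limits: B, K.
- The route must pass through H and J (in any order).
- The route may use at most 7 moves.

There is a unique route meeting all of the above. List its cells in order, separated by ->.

D -> J -> N -> M -> L -> H -> I -> C

Any route must reach H and J and still end at C within 7 moves, so the order of the required stops is forced.
Route from D: down 2 to N, left 2 to L, up 1 to H, right 1 to I, up 1 to C — 7 moves in all.
Check: all required cells visited; 7 ≤ 7 moves.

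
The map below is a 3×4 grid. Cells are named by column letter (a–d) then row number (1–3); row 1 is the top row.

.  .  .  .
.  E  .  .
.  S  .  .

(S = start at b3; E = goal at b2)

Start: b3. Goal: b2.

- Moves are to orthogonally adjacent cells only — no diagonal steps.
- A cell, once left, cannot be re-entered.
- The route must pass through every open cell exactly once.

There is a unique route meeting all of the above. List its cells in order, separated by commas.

Need to visit all 12 open cells exactly once, starting at b3 and ending at b2.
Route from b3: left 1 to a3, up 2 to a1, right 3 to d1, down 2 to d3, left 1 to c3, up 1 to c2, left 1 to b2 — 11 moves in all.
Check: all 12 open cells covered.

b3, a3, a2, a1, b1, c1, d1, d2, d3, c3, c2, b2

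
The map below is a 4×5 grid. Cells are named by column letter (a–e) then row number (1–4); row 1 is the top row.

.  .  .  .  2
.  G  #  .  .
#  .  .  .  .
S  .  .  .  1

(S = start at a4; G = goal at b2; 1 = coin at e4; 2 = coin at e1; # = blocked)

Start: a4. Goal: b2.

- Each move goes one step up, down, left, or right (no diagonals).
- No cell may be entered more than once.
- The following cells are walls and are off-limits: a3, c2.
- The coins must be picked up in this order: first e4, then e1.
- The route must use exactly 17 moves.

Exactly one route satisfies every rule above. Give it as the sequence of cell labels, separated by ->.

a4 -> b4 -> b3 -> c3 -> c4 -> d4 -> e4 -> e3 -> d3 -> d2 -> e2 -> e1 -> d1 -> c1 -> b1 -> a1 -> a2 -> b2

The waypoints must appear in the order e4, e1, with no cell reused.
Route from a4: right to b4, up to b3, right to c3, down to c4, 2× right (reaching e4), up to e3, left to d3, up to d2, right to e2, up to e1, 4× left (reaching a1), down to a2, right to b2 — 17 moves in all.
Check: order respected (1 at step 6, 2 at step 11); 17 moves as required.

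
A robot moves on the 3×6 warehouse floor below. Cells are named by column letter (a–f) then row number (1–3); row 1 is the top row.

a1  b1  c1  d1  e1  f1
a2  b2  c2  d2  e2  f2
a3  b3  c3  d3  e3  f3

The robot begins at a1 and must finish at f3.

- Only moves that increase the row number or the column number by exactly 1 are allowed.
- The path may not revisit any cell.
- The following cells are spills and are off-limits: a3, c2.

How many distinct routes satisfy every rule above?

8

A right/down-only route from a1 to f3 makes exactly 2 down-moves and 5 right-moves in some order.
With no other constraints that would be C(7,2) = 21 routes.
Subtract routes through each blocked cell (inclusion–exclusion for overlaps): − through c2: 12 − through a3: 1 → 8.
That gives 8 routes.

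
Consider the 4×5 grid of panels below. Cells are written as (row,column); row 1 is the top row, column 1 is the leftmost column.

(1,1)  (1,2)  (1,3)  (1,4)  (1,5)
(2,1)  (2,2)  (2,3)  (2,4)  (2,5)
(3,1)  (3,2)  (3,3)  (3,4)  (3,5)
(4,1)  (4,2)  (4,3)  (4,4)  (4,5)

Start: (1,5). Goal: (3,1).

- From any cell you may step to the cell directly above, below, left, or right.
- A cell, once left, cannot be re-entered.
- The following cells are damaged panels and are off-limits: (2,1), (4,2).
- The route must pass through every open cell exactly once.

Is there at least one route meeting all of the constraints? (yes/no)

Cell (1,1) has only one open neighbour but is neither the start nor the goal, so a Hamiltonian route would have to both enter and leave it through the same neighbour — impossible without revisiting.

no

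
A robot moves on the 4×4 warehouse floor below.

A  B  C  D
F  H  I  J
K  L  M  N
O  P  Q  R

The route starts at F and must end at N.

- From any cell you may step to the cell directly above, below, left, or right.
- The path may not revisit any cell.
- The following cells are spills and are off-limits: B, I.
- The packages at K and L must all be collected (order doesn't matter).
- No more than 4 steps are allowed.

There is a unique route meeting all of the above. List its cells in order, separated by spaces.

F K L M N

The 4-move cap with required stops at K, L leaves no slack for detours.
Route from F: down to K, 3× right (reaching N) — 4 moves in all.
Check: all required cells visited; 4 ≤ 4 moves.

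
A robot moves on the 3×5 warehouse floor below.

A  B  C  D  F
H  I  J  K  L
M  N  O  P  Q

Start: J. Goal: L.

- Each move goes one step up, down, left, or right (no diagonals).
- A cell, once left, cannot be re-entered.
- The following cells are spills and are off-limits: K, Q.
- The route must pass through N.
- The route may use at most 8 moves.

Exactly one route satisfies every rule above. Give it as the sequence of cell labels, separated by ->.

Any route must reach N and still end at L within 8 moves, so the order of the required stops is forced.
Route from J: down 1 to O, left 1 to N, up 2 to B, right 3 to F, down 1 to L — 8 moves in all.
Check: all required cells visited; 8 ≤ 8 moves.

J -> O -> N -> I -> B -> C -> D -> F -> L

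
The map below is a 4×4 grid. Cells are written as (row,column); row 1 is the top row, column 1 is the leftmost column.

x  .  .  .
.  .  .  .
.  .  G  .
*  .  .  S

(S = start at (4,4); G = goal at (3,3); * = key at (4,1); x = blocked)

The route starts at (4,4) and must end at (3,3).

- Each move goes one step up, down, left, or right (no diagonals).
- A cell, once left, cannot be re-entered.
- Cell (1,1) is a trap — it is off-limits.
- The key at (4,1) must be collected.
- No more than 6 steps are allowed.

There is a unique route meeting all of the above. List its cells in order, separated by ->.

(4,4) -> (4,3) -> (4,2) -> (4,1) -> (3,1) -> (3,2) -> (3,3)

Any route must reach (4,1) and still end at (3,3) within 6 moves, so the order of the required stops is forced.
Route from (4,4): left 3 to (4,1), up 1 to (3,1), right 2 to (3,3) — 6 moves in all.
Check: all required cells visited; 6 ≤ 6 moves.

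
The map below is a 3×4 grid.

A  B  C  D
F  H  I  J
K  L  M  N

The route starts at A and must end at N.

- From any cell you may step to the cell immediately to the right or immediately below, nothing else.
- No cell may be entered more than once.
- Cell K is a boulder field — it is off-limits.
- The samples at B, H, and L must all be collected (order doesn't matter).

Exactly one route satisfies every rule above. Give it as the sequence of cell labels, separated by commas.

Moves only go right or down, so the column and row indices never decrease.
Route from A: right to B, 2× down (reaching L), 2× right (reaching N) — 5 moves in all.
Check: all required cells visited.

A, B, H, L, M, N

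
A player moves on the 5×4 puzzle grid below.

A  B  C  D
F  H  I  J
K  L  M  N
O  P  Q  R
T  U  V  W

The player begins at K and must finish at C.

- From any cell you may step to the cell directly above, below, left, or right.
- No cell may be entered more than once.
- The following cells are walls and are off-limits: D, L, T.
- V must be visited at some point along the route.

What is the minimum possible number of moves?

Any route passes through V somewhere between K and C. Summing Manhattan distances along the two legs (K → V → C) gives a lower bound of 4 + 4 = 8 moves.
A route of 8 moves achieves this: K → O → P → U → V → Q → M → I → C.
Since 8 matches the lower bound, it is optimal.

8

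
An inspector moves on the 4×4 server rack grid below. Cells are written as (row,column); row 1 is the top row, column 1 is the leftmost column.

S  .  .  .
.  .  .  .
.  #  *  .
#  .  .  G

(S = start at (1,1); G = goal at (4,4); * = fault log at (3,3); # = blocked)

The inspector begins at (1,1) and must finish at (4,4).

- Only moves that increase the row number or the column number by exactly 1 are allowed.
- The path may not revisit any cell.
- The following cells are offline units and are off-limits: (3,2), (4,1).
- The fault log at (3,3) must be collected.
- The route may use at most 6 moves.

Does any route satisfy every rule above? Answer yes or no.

yes

One route that works: (1,1) → (2,1) → (2,2) → (2,3) → (3,3) → (4,3) → (4,4).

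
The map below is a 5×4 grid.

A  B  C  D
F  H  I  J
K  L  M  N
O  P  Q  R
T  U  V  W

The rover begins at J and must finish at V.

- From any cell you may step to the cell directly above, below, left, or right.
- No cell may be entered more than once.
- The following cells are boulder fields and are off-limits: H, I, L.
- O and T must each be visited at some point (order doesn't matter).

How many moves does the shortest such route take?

8

Any route passes through O and T in some order between J and V. Summing Manhattan distances along each leg and taking the cheapest ordering (J → O → T → V) gives a lower bound of 5 + 1 + 2 = 8 moves.
A route of 8 moves achieves this: J → N → R → Q → P → O → T → U → V.
Since 8 matches the lower bound, it is optimal.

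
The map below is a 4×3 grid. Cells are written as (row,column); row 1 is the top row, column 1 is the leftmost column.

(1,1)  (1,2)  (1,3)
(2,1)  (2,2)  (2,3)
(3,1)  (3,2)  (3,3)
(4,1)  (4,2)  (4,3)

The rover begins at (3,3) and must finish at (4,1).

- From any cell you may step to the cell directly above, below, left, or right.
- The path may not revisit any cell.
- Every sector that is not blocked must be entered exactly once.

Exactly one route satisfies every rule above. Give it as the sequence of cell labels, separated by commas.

(3,3), (4,3), (4,2), (3,2), (2,2), (2,3), (1,3), (1,2), (1,1), (2,1), (3,1), (4,1)

Need to visit all 12 open cells exactly once, starting at (3,3) and ending at (4,1).
Cell (1,1) has only two open neighbours ((2,1) and (1,2)), so the path must pass straight through it: one of those is the cell it's entered from and the other is where it exits.
Route from (3,3): down 1 to (4,3), left 1 to (4,2), up 2 to (2,2), right 1 to (2,3), up 1 to (1,3), left 2 to (1,1), down 3 to (4,1) — 11 moves in all.
Check: all 12 open cells covered.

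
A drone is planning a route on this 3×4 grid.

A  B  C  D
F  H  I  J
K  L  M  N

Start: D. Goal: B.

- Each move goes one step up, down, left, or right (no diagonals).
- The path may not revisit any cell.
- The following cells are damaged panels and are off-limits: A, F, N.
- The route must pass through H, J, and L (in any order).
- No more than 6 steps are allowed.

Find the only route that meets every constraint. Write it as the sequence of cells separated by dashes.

D - J - I - M - L - H - B

The 6-move cap with required stops at H, J, L leaves no slack for detours.
Route from D: down 1 to J, left 1 to I, down 1 to M, left 1 to L, up 2 to B — 6 moves in all.
Check: all required cells visited; 6 ≤ 6 moves.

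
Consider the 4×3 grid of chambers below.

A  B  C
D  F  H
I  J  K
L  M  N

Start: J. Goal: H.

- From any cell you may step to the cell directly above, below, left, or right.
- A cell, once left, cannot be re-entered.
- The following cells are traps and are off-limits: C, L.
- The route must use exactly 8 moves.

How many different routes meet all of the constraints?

0

Need simple routes of exactly 8 moves from J to H (Manhattan distance 2, so 3 moves are spent on a detour and 3 undoing it).
No route satisfies every constraint, so the count is 0.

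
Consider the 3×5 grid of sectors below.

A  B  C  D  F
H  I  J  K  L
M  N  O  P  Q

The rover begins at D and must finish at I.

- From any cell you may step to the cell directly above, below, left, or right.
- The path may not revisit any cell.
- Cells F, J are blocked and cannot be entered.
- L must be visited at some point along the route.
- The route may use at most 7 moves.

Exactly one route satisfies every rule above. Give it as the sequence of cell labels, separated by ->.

D -> K -> L -> Q -> P -> O -> N -> I

The 7-move cap with required stops at L leaves no slack for detours.
Route from D: down to K, right to L, down to Q, 3× left (reaching N), up to I — 7 moves in all.
Check: all required cells visited; 7 ≤ 7 moves.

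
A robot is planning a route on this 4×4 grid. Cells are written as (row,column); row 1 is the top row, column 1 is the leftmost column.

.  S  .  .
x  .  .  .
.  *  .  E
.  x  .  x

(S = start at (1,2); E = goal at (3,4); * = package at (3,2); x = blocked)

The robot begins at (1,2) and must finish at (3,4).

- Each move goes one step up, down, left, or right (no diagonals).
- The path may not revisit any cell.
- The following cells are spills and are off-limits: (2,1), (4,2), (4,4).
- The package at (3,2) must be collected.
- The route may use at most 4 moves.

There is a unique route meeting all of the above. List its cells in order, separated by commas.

Any route must reach (3,2) and still end at (3,4) within 4 moves, so the order of the required stops is forced.
Route from (1,2): down 2 to (3,2), right 2 to (3,4) — 4 moves in all.
Check: all required cells visited; 4 ≤ 4 moves.

(1,2), (2,2), (3,2), (3,3), (3,4)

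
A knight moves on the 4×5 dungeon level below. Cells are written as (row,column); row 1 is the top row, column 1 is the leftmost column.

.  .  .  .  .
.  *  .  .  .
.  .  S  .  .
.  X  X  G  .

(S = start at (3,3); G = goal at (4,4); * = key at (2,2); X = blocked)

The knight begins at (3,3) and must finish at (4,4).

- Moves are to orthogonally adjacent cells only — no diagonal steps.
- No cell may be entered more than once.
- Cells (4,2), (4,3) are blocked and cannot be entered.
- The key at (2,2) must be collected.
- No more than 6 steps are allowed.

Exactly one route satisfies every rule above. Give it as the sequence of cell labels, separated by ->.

(3,3) -> (3,2) -> (2,2) -> (2,3) -> (2,4) -> (3,4) -> (4,4)

Any route must reach (2,2) and still end at (4,4) within 6 moves, so the order of the required stops is forced.
Route from (3,3): left to (3,2), up to (2,2), 2× right (reaching (2,4)), 2× down (reaching (4,4)) — 6 moves in all.
Check: all required cells visited; 6 ≤ 6 moves.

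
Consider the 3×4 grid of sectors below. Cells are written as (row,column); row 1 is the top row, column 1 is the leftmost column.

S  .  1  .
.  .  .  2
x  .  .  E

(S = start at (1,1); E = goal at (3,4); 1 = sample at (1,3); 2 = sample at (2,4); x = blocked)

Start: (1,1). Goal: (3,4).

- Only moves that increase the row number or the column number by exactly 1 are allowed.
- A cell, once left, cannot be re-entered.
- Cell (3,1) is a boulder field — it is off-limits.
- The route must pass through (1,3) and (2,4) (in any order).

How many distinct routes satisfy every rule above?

A right/down-only route from (1,1) to (3,4) makes exactly 2 down-moves and 3 right-moves in some order.
With no other constraints that would be C(5,2) = 10 routes.
A monotone route can only reach the required cells in the order (1,3), (2,4), so split there and multiply the segment counts (each segment already excludes blocked cells): (1,1)→(1,3): 1; (1,3)→(2,4): 2; (2,4)→(3,4): 1; product = 2.
That gives 2 routes.

2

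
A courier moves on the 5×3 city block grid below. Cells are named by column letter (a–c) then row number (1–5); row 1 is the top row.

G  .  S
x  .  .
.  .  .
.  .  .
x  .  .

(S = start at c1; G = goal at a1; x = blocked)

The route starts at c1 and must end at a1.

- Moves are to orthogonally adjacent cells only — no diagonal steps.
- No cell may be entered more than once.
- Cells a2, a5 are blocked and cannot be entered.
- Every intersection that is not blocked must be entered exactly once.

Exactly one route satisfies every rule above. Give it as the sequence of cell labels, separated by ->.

c1 -> c2 -> c3 -> c4 -> c5 -> b5 -> b4 -> a4 -> a3 -> b3 -> b2 -> b1 -> a1

Need to visit all 13 open cells exactly once, starting at c1 and ending at a1.
Route from c1: 4× down (reaching c5), left to b5, up to b4, left to a4, up to a3, right to b3, 2× up (reaching b1), left to a1 — 12 moves in all.
Check: all 13 open cells covered.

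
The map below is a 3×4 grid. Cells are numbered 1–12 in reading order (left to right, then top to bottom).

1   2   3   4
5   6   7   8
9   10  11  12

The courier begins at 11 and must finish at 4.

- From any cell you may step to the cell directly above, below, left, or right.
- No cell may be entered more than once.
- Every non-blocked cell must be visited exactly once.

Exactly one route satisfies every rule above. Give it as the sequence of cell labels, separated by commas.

Need to visit all 12 open cells exactly once, starting at 11 and ending at 4.
Route from 11: right 1 to 12, up 1 to 8, left 2 to 6, down 1 to 10, left 1 to 9, up 2 to 1, right 3 to 4 — 11 moves in all.
Check: all 12 open cells covered.

11, 12, 8, 7, 6, 10, 9, 5, 1, 2, 3, 4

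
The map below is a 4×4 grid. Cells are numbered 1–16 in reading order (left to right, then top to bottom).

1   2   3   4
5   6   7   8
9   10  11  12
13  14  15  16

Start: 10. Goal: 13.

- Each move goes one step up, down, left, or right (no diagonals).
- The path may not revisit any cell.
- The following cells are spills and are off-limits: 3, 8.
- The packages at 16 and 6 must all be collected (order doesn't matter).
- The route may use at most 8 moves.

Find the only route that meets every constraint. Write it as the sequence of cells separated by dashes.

The budget equals the shortest possible length, so every move has to be on a shortest route through the required cells.
Route from 10: up 1 to 6, right 1 to 7, down 1 to 11, right 1 to 12, down 1 to 16, left 3 to 13 — 8 moves in all.
Check: all required cells visited; 8 ≤ 8 moves.

10 - 6 - 7 - 11 - 12 - 16 - 15 - 14 - 13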